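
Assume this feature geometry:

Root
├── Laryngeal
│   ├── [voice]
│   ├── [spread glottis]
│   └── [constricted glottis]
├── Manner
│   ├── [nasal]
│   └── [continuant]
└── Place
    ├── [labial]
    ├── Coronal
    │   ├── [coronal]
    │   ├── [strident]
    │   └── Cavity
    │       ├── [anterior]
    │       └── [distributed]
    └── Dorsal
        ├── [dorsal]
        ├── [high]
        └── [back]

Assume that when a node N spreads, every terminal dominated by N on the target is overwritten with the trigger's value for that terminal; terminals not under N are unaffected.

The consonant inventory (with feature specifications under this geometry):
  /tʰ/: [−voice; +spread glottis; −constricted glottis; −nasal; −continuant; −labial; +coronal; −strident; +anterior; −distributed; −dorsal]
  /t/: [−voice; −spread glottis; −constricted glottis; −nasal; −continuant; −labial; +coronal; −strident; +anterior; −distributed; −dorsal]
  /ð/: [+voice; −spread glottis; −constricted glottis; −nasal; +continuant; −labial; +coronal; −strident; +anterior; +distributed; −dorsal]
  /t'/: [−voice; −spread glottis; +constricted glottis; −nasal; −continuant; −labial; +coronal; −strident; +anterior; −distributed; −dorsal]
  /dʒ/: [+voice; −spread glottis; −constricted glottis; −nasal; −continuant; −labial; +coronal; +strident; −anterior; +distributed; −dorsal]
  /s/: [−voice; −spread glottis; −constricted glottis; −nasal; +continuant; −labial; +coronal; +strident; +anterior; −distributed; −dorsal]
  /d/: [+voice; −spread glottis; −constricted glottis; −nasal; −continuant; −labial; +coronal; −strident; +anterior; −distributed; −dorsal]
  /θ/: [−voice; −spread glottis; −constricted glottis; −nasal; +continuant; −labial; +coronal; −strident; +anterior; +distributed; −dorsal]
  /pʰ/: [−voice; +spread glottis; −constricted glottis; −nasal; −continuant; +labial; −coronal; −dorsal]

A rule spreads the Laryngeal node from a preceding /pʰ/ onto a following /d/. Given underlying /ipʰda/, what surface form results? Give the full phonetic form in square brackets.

Laryngeal immediately or transitively dominates [voice], [spread glottis], [constricted glottis].
Spreading Laryngeal from /pʰ/ onto /d/ replaces those values with /pʰ/'s: [−voice], [+spread glottis], [−constricted glottis]. Features outside Laryngeal ([nasal], [continuant], [labial], …) stay as in /d/.
Among the inventory, only /tʰ/ has exactly this specification, giving the surface form [ipʰtʰa].

[ipʰtʰa]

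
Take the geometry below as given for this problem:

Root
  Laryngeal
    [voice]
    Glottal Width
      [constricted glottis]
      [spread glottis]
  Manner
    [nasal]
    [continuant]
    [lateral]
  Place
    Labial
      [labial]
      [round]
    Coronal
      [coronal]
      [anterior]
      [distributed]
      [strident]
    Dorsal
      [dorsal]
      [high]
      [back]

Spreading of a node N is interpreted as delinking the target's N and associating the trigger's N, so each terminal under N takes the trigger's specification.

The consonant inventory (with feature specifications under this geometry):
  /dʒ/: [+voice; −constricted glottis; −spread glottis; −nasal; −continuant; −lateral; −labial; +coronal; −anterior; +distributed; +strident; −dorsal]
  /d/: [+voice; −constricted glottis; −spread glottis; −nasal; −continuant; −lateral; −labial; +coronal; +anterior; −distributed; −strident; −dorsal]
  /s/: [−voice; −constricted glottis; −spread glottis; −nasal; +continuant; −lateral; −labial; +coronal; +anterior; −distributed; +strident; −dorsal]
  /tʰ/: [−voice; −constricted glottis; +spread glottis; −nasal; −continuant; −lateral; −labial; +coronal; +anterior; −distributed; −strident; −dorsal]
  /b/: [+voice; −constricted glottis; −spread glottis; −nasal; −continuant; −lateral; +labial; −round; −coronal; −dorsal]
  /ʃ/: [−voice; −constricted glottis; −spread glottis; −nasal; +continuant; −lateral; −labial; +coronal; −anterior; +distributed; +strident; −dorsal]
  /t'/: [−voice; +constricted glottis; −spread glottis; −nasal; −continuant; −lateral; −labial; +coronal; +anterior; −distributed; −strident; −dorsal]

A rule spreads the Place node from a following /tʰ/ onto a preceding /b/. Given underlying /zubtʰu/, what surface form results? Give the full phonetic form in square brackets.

Place immediately or transitively dominates [labial], [round], [coronal], [anterior], [distributed], [strident], [dorsal], [high], [back].
The target acquires /tʰ/'s values for everything under Place — [−labial], [+coronal], [+anterior], [−distributed], [−strident], [−dorsal] — while keeping its own [voice], [constricted glottis], [spread glottis], ….
The resulting bundle matches /d/ in the inventory; substituting it for /b/ gives [zudtʰu].

[zudtʰu]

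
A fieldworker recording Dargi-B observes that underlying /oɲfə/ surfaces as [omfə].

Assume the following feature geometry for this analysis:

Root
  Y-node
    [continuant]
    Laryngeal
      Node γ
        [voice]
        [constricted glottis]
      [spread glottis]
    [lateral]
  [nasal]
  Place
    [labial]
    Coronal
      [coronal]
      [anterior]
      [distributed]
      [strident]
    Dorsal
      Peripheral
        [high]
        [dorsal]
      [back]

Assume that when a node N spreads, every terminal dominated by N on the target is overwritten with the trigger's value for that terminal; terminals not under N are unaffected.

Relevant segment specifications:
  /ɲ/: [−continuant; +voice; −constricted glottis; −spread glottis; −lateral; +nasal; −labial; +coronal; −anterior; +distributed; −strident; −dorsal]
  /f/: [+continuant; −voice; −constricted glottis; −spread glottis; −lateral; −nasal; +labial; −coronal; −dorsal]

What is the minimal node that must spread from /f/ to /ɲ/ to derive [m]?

Feature comparison: [labial], [coronal], [anterior], [distributed], [strident] differ between /ɲ/ and [m]; the remaining terminals match.
In this geometry the lowest node dominating all of them is Place: every daughter of Place dominates only a proper subset, so no lower node suffices.
If Place spreads, every terminal under it takes /f/'s value, producing [m] as observed.
Had Root spread, [voice], [continuant] would have taken /f/'s values; they stay as in /ɲ/, confirming the spreading constituent is exactly Place.

Place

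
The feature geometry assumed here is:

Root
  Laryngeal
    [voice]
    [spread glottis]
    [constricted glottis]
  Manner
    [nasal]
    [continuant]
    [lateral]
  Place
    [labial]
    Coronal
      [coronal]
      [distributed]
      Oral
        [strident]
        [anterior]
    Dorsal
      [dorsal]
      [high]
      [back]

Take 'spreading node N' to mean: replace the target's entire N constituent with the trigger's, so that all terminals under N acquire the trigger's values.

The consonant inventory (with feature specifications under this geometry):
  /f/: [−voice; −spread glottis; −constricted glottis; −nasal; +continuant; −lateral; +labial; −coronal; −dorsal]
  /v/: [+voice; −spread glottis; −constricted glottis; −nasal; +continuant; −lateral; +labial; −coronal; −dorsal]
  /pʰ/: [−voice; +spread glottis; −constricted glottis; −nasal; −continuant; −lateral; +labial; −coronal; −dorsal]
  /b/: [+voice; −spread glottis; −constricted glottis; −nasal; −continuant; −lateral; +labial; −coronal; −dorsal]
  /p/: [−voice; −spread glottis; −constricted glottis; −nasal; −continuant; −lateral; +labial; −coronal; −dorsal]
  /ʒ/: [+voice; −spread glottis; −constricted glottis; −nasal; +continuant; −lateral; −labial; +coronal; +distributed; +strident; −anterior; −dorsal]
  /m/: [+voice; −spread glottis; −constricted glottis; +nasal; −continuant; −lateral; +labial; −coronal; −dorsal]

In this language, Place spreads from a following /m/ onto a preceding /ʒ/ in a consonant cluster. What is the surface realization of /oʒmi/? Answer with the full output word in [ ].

Place immediately or transitively dominates [labial], [coronal], [distributed], [strident], [anterior], [dorsal], [high], [back].
After delinking /ʒ/'s Place and linking /m/'s, the affected terminals become [+labial], [−coronal], [−dorsal]; [voice], [spread glottis], [constricted glottis], … (outside Place) are retained from /ʒ/.
The resulting bundle matches /v/ in the inventory; substituting it for /ʒ/ gives [ovmi].

[ovmi]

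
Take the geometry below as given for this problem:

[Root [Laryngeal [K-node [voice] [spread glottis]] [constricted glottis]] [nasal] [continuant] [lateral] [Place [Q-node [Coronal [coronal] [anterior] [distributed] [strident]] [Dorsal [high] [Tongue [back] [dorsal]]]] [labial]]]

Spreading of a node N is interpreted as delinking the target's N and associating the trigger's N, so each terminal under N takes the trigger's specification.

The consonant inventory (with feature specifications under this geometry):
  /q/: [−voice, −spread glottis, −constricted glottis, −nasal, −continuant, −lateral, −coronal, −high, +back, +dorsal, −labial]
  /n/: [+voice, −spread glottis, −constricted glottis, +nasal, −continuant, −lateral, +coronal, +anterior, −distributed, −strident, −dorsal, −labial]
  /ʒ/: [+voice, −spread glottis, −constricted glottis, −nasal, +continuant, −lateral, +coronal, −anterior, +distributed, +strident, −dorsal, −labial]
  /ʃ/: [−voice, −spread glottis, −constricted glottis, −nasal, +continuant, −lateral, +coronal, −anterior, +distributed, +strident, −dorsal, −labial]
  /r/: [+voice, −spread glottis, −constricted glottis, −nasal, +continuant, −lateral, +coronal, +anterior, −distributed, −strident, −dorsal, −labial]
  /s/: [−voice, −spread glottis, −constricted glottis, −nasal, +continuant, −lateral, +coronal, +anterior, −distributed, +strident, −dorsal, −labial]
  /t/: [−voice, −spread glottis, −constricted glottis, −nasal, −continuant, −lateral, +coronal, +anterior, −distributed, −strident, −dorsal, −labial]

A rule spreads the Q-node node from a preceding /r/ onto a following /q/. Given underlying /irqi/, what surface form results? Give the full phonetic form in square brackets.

Q-node immediately or transitively dominates [coronal], [anterior], [distributed], [strident], [high], [back], [dorsal].
Spreading Q-node from /r/ onto /q/ replaces those values with /r/'s: [+coronal], [+anterior], [−distributed], [−strident], [−dorsal]. Features outside Q-node ([voice], [spread glottis], [constricted glottis], …) stay as in /q/.
The resulting bundle matches /t/ in the inventory; substituting it for /q/ gives [irti].

[irti]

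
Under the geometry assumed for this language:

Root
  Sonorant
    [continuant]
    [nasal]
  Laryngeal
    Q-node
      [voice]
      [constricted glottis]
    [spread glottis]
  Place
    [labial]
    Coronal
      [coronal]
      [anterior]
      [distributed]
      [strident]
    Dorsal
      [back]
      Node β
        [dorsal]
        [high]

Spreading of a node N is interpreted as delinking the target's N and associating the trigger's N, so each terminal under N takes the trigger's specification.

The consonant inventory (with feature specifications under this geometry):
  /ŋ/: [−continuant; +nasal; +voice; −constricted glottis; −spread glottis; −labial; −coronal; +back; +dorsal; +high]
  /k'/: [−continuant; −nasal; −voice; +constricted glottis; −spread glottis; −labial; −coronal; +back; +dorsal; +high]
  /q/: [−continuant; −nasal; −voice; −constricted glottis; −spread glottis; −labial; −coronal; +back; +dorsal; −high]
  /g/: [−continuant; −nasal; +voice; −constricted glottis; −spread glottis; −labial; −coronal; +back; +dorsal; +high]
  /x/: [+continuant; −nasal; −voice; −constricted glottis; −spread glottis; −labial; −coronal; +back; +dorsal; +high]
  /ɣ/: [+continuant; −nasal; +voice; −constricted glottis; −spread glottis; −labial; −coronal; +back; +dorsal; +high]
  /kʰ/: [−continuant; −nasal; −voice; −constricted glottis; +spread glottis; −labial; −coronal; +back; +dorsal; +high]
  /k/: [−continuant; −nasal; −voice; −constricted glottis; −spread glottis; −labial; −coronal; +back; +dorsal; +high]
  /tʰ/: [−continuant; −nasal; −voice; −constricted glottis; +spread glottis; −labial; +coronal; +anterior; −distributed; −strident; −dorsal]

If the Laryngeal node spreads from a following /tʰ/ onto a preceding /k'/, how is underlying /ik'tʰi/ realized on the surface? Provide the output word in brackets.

Laryngeal immediately or transitively dominates [voice], [constricted glottis], [spread glottis].
Spreading Laryngeal from /tʰ/ onto /k'/ replaces those values with /tʰ/'s: [−voice], [−constricted glottis], [+spread glottis]. Features outside Laryngeal ([continuant], [nasal], [labial], …) stay as in /k'/.
The resulting bundle matches /kʰ/ in the inventory; substituting it for /k'/ gives [ikʰtʰi].

[ikʰtʰi]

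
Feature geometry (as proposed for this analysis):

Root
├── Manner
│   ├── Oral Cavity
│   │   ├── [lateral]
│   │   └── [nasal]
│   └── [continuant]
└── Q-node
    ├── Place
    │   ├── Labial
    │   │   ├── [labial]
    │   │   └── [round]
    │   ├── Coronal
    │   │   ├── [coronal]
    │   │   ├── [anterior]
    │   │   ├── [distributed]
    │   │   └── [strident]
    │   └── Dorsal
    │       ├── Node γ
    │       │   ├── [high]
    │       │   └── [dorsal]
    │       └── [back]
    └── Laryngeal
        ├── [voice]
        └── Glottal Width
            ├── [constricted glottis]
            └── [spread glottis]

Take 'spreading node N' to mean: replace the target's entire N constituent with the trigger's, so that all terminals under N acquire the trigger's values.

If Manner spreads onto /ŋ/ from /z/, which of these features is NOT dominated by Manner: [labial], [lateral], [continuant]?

[labial]

Under this geometry, Manner contains [lateral], [nasal], [continuant].
Of the listed options, [lateral], [continuant] are among these and would be overwritten by spreading Manner.
[labial] attaches under Labial, not under Manner, so /ŋ/ retains its own value for [labial].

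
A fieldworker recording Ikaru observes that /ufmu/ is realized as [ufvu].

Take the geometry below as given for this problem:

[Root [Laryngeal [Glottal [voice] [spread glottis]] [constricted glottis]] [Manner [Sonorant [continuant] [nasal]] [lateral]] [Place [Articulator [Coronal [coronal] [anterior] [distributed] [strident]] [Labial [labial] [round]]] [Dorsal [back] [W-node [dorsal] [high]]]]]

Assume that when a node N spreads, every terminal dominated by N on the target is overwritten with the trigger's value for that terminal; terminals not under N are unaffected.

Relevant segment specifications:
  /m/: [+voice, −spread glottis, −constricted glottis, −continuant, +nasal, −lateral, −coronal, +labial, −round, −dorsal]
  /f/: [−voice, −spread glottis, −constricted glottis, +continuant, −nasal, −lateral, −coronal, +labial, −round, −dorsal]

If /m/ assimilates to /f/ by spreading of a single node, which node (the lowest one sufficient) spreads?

Sonorant

Comparing /m/ with its surface form [v], the features that change are [nasal], [continuant].
Tracing each changed feature up the tree, the paths first meet at Sonorant; any lower node misses at least one of them.
Spreading Sonorant from /f/ overwrites each of those terminals with /f/'s values, yielding exactly [v].
[voice] stays as in /m/ although /f/ differs there, so no node dominating it spread; among the remaining candidates Sonorant is the lowest that derives the output.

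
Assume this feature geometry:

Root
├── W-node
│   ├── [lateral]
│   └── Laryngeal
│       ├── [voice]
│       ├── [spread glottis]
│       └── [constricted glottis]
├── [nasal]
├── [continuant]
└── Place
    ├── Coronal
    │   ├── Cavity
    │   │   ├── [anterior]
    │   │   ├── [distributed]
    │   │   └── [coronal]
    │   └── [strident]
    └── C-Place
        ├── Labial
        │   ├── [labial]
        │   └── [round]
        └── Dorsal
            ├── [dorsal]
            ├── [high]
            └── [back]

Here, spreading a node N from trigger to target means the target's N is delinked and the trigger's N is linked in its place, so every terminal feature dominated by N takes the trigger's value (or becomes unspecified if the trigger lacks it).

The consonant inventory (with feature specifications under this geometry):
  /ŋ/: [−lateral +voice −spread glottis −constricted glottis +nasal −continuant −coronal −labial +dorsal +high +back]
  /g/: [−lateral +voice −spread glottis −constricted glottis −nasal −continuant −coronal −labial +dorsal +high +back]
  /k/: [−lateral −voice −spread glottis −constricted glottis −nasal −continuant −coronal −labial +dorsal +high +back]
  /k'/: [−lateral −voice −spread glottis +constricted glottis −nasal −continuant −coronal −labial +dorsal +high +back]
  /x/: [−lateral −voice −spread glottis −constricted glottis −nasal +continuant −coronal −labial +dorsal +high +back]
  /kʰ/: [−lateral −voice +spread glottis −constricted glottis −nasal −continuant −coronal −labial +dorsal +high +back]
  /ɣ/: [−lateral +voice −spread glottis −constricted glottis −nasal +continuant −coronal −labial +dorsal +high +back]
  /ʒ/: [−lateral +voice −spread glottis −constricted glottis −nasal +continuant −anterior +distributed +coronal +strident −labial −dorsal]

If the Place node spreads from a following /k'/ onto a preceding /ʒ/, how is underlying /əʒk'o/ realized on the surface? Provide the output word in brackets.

Terminals under Place in this geometry: [anterior], [distributed], [coronal], [strident], [labial], [round], [dorsal], [high], [back].
After delinking /ʒ/'s Place and linking /k'/'s, the affected terminals become [−coronal], [−labial], [+dorsal], [+high], [+back]; [lateral], [voice], [spread glottis], … (outside Place) are retained from /ʒ/.
The resulting bundle matches /ɣ/ in the inventory; substituting it for /ʒ/ gives [əɣk'o].

[əɣk'o]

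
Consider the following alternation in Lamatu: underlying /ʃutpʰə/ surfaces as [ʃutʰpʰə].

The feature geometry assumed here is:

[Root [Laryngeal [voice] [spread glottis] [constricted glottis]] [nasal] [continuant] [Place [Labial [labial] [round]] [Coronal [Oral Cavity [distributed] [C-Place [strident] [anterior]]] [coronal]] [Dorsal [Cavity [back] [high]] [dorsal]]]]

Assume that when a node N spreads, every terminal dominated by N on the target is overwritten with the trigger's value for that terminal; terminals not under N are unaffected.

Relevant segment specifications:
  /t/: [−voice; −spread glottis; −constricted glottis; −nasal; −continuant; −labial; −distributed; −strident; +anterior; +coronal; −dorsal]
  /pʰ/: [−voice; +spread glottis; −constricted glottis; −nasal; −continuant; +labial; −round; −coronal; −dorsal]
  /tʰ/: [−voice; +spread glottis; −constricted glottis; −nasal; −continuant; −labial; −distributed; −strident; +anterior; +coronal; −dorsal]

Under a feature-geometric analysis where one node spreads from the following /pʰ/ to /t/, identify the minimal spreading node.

[spread glottis]

/t/ and [tʰ] differ in [spread glottis]; every other specified feature is identical.
Only a single terminal changes, and /pʰ/ supplies the new value, so [spread glottis] itself is the minimal spreading constituent.
Features on which the two segments disagree outside [spread glottis], such as [coronal], [labial], are unchanged — nothing dominating them spread, and [spread glottis] is the minimal sufficient constituent.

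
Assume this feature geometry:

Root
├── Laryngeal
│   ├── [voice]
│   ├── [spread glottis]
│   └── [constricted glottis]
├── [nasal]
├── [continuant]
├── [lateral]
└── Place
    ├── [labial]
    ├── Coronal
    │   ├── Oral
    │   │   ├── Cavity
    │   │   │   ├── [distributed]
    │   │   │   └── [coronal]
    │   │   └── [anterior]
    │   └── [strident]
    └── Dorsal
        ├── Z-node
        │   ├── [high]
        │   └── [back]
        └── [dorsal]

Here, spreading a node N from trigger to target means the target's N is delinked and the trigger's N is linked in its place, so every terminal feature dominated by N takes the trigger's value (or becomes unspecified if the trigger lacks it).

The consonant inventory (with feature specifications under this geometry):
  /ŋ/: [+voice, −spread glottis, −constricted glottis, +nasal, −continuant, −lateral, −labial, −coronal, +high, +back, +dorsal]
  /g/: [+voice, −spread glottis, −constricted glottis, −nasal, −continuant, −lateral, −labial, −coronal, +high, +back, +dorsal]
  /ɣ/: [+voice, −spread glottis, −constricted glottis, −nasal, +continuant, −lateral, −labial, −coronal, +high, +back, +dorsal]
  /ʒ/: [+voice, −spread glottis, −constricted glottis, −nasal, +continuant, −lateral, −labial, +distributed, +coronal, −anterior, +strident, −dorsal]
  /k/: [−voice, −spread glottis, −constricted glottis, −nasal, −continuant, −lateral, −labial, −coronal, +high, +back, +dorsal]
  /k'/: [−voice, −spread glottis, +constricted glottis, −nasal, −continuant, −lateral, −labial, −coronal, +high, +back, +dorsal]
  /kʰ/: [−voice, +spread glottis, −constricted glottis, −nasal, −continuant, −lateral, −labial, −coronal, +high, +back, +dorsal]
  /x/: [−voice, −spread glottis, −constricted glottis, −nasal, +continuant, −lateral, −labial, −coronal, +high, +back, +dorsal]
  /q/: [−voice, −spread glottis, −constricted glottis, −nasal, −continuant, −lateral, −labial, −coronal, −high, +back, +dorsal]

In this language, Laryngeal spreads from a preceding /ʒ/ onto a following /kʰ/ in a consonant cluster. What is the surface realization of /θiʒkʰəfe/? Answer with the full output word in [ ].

[θiʒgəfe]

Terminals under Laryngeal in this geometry: [voice], [spread glottis], [constricted glottis].
Spreading Laryngeal from /ʒ/ onto /kʰ/ replaces those values with /ʒ/'s: [+voice], [−spread glottis], [−constricted glottis]. Features outside Laryngeal ([nasal], [continuant], [lateral], …) stay as in /kʰ/.
The resulting bundle matches /g/ in the inventory; substituting it for /kʰ/ gives [θiʒgəfe].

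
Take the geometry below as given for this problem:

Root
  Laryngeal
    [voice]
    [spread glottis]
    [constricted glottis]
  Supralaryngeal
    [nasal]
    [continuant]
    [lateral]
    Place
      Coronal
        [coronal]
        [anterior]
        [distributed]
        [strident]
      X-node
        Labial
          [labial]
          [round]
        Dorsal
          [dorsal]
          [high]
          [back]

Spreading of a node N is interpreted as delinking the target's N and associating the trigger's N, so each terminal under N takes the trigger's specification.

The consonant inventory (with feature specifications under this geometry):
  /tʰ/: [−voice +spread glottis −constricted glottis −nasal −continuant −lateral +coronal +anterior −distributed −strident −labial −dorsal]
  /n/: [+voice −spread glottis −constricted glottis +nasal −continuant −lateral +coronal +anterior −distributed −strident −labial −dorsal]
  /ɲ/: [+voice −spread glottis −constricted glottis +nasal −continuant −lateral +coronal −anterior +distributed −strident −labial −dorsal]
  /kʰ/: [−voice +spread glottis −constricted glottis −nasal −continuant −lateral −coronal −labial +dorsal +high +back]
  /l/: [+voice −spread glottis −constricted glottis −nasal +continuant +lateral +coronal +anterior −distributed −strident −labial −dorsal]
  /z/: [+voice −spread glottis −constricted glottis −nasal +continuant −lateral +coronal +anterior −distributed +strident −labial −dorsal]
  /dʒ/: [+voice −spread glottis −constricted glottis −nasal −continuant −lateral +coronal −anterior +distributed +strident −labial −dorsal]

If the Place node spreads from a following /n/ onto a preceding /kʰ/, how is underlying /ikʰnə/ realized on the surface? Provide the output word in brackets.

Place immediately or transitively dominates [coronal], [anterior], [distributed], [strident], [labial], [round], [dorsal], [high], [back].
Spreading Place from /n/ onto /kʰ/ replaces those values with /n/'s: [+coronal], [+anterior], [−distributed], [−strident], [−labial], [−dorsal]. Features outside Place ([voice], [spread glottis], [constricted glottis], …) stay as in /kʰ/.
The resulting bundle matches /tʰ/ in the inventory; substituting it for /kʰ/ gives [itʰnə].

[itʰnə]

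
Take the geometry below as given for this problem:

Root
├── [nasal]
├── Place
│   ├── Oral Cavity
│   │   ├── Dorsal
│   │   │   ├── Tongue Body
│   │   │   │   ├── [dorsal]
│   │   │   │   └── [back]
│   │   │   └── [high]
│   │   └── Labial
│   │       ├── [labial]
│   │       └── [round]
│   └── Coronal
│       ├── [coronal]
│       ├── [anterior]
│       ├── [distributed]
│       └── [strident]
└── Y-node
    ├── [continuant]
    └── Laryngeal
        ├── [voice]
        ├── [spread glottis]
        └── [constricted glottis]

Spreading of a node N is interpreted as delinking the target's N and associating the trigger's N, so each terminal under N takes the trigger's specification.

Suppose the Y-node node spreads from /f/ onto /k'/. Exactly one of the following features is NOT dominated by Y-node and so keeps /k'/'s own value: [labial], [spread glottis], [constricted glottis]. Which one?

The terminals dominated by Y-node are [continuant], [voice], [spread glottis], [constricted glottis].
Spreading Y-node replaces [constricted glottis], [spread glottis] with the trigger's values, since each sits inside the Y-node constituent.
[labial] is not within the Y-node subtree (it hangs from Labial), so /k'/'s [labial] value survives.

[labial]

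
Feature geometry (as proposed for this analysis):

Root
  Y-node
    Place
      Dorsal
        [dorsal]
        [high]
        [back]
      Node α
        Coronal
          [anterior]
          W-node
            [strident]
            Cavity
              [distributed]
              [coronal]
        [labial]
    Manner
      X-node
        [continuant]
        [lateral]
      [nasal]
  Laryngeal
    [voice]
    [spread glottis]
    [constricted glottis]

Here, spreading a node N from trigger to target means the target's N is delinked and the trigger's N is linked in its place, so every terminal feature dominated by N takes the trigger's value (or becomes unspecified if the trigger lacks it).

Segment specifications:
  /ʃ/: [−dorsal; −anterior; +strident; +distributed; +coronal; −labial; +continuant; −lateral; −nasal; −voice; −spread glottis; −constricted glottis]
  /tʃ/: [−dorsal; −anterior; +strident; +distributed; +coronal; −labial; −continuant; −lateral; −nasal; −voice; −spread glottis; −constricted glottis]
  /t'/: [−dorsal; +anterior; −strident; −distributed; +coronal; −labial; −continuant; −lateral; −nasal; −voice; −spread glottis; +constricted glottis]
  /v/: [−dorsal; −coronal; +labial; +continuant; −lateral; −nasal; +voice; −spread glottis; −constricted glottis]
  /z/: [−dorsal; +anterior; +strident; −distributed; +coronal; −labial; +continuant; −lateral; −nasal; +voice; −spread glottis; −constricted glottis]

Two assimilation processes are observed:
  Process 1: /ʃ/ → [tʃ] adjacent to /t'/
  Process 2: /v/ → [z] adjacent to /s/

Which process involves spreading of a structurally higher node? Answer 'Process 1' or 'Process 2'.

Process 1: the feature that changes is [continuant]; the minimal node is [continuant] (depth 4).
Process 2: the features that change are [labial], [coronal], [anterior], [distributed], [strident]; the minimal node is Node α (depth 3).
Node α (depth 3) sits above [continuant] (depth 4), making Process 2 the one with the higher spreading node.

Process 2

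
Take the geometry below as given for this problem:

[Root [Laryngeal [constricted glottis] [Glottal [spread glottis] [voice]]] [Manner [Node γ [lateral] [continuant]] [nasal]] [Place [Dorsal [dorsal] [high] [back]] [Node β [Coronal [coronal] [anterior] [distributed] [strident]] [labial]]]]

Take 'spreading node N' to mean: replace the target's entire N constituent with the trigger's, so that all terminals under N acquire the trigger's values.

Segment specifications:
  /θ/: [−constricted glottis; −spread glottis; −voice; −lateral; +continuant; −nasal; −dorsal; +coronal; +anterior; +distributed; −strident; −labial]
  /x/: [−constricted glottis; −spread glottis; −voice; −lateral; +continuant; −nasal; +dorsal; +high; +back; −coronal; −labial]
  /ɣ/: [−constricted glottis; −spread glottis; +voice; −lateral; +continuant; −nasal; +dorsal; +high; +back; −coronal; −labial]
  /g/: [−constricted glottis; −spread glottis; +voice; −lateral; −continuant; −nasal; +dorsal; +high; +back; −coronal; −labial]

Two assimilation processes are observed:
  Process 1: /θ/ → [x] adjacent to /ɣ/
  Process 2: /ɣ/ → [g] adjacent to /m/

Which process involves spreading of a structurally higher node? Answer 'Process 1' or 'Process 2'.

Process 1: the features that change are [coronal], [anterior], [distributed], [strident], [dorsal], [high], [back]; the minimal node is Place (depth 1).
Process 2: the feature that changes is [continuant]; the minimal node is [continuant] (depth 3).
Place is closer to Root than [continuant], so Process 1 spreads the higher node.

Process 1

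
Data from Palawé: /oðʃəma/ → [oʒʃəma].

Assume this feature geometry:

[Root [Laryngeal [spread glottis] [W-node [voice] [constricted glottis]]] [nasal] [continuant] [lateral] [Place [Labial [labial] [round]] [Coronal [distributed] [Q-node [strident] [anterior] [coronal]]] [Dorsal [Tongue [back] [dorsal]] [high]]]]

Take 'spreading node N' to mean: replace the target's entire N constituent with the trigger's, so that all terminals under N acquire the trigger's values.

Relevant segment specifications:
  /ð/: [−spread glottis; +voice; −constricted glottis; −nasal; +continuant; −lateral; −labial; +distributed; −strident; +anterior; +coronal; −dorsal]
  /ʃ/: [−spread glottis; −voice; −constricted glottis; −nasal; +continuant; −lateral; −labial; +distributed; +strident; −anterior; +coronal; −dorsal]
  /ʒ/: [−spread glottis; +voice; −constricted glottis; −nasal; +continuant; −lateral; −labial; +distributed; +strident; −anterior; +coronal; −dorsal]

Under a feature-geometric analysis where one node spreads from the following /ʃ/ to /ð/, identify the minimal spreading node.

Q-node

Feature comparison: [anterior], [strident] differ between /ð/ and [ʒ]; the remaining terminals match.
In this geometry the lowest node dominating all of them is Q-node: every daughter of Q-node dominates only a proper subset, so no lower node suffices.
Delinking /ð/'s Q-node and associating /ʃ/'s Q-node gives precisely the feature bundle of [ʒ].
[voice] stays as in /ð/ although /ʃ/ differs there, so no node dominating it spread; among the remaining candidates Q-node is the lowest that derives the output.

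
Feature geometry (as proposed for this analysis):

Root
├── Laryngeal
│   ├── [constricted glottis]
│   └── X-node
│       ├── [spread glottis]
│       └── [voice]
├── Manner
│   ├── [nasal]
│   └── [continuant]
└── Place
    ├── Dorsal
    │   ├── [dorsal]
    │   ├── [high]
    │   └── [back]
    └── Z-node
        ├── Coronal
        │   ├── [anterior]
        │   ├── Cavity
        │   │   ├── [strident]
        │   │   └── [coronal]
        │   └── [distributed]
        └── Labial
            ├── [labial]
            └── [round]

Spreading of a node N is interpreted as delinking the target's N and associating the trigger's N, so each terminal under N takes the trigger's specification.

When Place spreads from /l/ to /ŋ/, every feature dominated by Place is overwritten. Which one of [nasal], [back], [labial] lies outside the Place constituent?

[nasal]

Place dominates exactly [dorsal], [high], [back], [anterior], [strident], [coronal], [distributed], [labial], [round].
[labial], [back] all lie under Place, so they are overwritten when Place spreads.
But [nasal] is a dependent of Manner, outside Place; it is therefore untouched by the spreading.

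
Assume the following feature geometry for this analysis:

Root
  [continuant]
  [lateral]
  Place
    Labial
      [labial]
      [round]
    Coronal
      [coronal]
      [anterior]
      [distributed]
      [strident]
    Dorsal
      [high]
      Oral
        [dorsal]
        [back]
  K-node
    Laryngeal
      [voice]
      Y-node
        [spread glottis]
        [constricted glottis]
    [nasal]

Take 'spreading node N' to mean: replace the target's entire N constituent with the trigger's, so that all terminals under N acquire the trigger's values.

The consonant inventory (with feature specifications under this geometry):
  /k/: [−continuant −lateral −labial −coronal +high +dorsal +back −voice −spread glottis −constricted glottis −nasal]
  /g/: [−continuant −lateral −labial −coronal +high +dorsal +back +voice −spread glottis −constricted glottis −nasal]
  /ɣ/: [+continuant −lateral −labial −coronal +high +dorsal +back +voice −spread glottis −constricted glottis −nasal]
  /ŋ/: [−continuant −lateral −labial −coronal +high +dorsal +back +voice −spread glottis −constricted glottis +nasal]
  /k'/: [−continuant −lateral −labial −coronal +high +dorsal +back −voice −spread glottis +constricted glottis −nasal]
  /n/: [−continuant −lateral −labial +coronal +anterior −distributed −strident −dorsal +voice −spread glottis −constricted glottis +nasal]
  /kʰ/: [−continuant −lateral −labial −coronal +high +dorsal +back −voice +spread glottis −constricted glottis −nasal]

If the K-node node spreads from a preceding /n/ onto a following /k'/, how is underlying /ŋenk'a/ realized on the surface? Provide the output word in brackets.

[ŋenŋa]

K-node immediately or transitively dominates [voice], [spread glottis], [constricted glottis], [nasal].
Spreading K-node from /n/ onto /k'/ replaces those values with /n/'s: [+voice], [−spread glottis], [−constricted glottis], [+nasal]. Features outside K-node ([continuant], [lateral], [labial], …) stay as in /k'/.
Among the inventory, only /ŋ/ has exactly this specification, giving the surface form [ŋenŋa].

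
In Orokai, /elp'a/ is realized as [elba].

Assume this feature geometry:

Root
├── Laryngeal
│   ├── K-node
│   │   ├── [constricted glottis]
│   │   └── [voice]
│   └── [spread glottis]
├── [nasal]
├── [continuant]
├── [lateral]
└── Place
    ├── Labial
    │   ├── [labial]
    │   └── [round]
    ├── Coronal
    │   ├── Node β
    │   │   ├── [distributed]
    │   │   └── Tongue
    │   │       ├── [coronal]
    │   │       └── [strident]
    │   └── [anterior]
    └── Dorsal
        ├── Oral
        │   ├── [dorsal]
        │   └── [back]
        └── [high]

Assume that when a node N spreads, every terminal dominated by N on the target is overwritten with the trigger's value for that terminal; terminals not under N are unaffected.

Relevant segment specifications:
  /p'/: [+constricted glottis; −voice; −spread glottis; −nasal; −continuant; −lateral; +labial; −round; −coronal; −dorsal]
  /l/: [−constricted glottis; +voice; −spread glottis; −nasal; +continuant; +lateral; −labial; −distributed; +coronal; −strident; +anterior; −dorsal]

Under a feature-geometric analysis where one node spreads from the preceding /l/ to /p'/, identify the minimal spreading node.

/p'/ and [b] differ in [voice], [constricted glottis]; every other specified feature is identical.
These terminals are all dominated by K-node, and no proper subconstituent of K-node covers them all; K-node is their lowest common ancestor.
Spreading K-node from /l/ overwrites each of those terminals with /l/'s values, yielding exactly [b].
Features on which the two segments disagree outside K-node, such as [coronal], [lateral], are unchanged — nothing dominating them spread, and K-node is the minimal sufficient constituent.

K-node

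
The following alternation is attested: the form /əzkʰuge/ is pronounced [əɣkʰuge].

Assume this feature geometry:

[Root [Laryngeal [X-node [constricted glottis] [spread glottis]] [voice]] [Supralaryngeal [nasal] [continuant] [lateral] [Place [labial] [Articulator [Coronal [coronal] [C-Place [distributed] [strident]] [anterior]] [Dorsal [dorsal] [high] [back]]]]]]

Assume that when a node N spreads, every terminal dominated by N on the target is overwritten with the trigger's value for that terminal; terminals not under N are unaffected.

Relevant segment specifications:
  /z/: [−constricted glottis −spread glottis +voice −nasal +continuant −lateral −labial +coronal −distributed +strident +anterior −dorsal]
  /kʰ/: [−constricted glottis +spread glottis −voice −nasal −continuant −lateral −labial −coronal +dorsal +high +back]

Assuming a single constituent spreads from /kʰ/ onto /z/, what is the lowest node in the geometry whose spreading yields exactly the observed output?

Articulator

Comparing /z/ with its surface form [ɣ], the features that change are [coronal], [anterior], [distributed], [strident], [dorsal], [high], [back].
Tracing each changed feature up the tree, the paths first meet at Articulator; any lower node misses at least one of them.
Spreading Articulator from /kʰ/ overwrites each of those terminals with /kʰ/'s values, yielding exactly [ɣ].
Features on which the two segments disagree outside Articulator, such as [continuant], [voice], are unchanged — nothing dominating them spread, and Articulator is the minimal sufficient constituent.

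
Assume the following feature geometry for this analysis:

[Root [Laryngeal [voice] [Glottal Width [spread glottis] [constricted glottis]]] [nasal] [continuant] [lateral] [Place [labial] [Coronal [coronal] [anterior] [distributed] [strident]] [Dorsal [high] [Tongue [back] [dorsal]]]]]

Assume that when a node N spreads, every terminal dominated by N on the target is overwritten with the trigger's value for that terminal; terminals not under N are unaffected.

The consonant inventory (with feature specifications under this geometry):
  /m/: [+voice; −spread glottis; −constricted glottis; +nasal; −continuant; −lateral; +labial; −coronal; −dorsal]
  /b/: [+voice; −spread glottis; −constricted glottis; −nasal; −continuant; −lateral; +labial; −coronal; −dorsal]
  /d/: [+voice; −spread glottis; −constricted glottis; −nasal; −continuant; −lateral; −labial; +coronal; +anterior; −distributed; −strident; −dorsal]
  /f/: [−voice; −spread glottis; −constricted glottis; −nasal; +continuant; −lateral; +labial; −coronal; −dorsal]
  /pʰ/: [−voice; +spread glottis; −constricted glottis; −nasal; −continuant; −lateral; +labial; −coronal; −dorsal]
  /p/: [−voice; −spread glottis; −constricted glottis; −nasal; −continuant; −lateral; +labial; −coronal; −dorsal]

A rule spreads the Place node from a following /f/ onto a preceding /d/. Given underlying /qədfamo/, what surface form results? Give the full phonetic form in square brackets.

[qəbfamo]

Place immediately or transitively dominates [labial], [coronal], [anterior], [distributed], [strident], [high], [back], [dorsal].
Spreading Place from /f/ onto /d/ replaces those values with /f/'s: [+labial], [−coronal], [−dorsal]. Features outside Place ([voice], [spread glottis], [constricted glottis], …) stay as in /d/.
Among the inventory, only /b/ has exactly this specification, giving the surface form [qəbfamo].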